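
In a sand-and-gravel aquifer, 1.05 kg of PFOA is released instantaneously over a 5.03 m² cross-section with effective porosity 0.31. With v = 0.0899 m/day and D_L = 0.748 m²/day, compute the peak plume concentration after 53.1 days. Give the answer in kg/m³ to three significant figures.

The peak of an instantaneous 1D plume sits at x = vt; there the Gaussian factor is 1 and C_max = M/(n_e·A·√(4πDt)), where n_e·A is the pore area the mass is dissolved in.
√(4πDt) = √(4π × 0.748 × 53.1) = 22.34 m, so C_max = 1.05/(0.31 × 5.03 × 22.34) = 0.0301 kg/m³.

0.0301 kg/m³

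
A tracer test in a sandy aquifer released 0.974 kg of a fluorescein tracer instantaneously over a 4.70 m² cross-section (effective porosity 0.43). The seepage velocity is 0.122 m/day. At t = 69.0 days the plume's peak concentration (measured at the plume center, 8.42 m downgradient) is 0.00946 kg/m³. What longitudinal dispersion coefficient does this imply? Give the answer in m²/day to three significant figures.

2.99 m²/day

At the plume center C_max = M/(n_e·A·√(4πDt)), so D = M²/(4πt·(n_e·A·C_max)²).
n_e·A·C_max = 0.43 × 4.70 × 0.00946 = 0.01912 kg/m.
D = 0.974²/(4π × 69.0 × 0.01912²) = 2.99 m²/day.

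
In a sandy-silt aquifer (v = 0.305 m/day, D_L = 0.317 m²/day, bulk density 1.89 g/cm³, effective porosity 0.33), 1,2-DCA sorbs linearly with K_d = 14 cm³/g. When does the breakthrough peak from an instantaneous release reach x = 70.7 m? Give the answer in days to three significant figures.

18500 days

Retardation factor R = 1 + ρ_b·K_d/n = 1 + 1.89 × 14/0.33 = 81.18.
Sorption retards both mechanisms: v_R = v/R = 0.003757 m/day, D_R = D/R = 0.003905 m²/day.
Peak time from v_R²t² + 2D_R t − x² = 0: t = (√(D_R² + v_R²x²) − D_R)/v_R².
√(D_R² + v_R²x²) = √(0.003905² + 0.003757² × 70.7²) = 0.2656; v_R² = 1.412e-05.
t = (0.2656 − 0.003905)/1.412e-05 = 18500 days.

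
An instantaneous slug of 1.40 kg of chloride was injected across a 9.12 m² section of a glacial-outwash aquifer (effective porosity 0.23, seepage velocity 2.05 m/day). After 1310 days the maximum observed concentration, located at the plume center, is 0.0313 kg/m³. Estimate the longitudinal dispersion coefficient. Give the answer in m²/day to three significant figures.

At the plume center C_max = M/(n_e·A·√(4πDt)), so D = M²/(4πt·(n_e·A·C_max)²).
n_e·A·C_max = 0.23 × 9.12 × 0.0313 = 0.06565 kg/m.
D = 1.40²/(4π × 1310 × 0.06565²) = 0.0276 m²/day.

0.0276 m²/day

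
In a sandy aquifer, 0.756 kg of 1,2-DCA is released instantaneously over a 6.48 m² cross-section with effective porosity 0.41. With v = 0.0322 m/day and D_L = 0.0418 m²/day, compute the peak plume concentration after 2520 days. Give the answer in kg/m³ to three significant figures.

The peak of an instantaneous 1D plume sits at x = vt; there the Gaussian factor is 1 and C_max = M/(n_e·A·√(4πDt)), where n_e·A is the pore area the mass is dissolved in.
√(4πDt) = √(4π × 0.0418 × 2520) = 36.38 m, so C_max = 0.756/(0.41 × 6.48 × 36.38) = 0.00782 kg/m³.

0.00782 kg/m³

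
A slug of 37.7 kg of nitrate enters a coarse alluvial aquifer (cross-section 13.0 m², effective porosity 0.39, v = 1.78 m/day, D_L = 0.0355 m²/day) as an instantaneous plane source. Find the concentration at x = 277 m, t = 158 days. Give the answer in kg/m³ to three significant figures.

For an instantaneous plane source, C(x,t) = M/(n_e·A·√(4πDt)) · exp(−(x−vt)²/(4Dt)), with n_e·A the pore (flow) area.
Plume center vt = 1.78 × 158 = 281.24 m, so the well at 277 m is 4.24 m upgradient of the peak.
√(4πDt) = 8.396 m, giving peak height M/(n_e·A·√(4πDt)) = 37.7/(0.39 × 13.0 × 8.396) = 0.8856 kg/m³.
(x−vt)²/(4Dt) = (-4.24)²/(4 × 0.0355 × 158) = 0.8013; exp(−0.8013) = 0.4487.
C = 0.8856 × 0.4487 = 0.397 kg/m³.

0.397 kg/m³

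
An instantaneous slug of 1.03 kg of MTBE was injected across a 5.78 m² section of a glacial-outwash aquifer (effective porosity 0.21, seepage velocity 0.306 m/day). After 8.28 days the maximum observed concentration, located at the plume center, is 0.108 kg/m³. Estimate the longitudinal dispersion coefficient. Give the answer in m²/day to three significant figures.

At the plume center C_max = M/(n_e·A·√(4πDt)), so D = M²/(4πt·(n_e·A·C_max)²).
n_e·A·C_max = 0.21 × 5.78 × 0.108 = 0.1311 kg/m.
D = 1.03²/(4π × 8.28 × 0.1311²) = 0.593 m²/day.

0.593 m²/day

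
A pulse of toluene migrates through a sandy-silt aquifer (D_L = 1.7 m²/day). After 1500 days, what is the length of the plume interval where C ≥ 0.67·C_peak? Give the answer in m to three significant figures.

The plume is Gaussian with σ = √(2Dt) = √(2 × 1.7 × 1500) = 71.41 m.
C/C_peak = exp(−Δx²/(2σ²)) = 0.67 ⇒ Δx = σ·√(−2 ln 0.67) = 71.41 × 0.8950 = 63.91 m.
Width = 2Δx = 128 m.

128 m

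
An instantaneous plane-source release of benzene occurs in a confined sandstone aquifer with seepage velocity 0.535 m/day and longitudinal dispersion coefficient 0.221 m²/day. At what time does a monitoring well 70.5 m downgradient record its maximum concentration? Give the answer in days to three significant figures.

For the 1D instantaneous-source solution, setting ∂C/∂t = 0 at fixed x gives v²t² + 2Dt − x² = 0, so t = (√(D² + v²x²) − D)/v².
√(D² + v²x²) = √(0.221² + 0.535² × 70.5²) = 37.72; v² = 0.286225.
t = (37.72 − 0.221)/0.286225 = 131 days (vs. the pure-advection estimate x/v = 132 d).

131 days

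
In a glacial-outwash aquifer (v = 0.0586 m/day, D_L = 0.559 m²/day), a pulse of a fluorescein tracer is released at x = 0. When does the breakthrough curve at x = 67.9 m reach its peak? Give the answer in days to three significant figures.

1010 days

For the 1D instantaneous-source solution, setting ∂C/∂t = 0 at fixed x gives v²t² + 2Dt − x² = 0, so t = (√(D² + v²x²) − D)/v².
√(D² + v²x²) = √(0.559² + 0.0586² × 67.9²) = 4.018; v² = 0.00343396.
t = (4.018 − 0.559)/0.00343396 = 1010 days (vs. the pure-advection estimate x/v = 1160 d).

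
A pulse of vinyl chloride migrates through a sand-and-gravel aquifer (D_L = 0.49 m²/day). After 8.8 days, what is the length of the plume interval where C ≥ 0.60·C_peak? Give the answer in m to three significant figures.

5.94 m

The plume is Gaussian with σ = √(2Dt) = √(2 × 0.49 × 8.8) = 2.937 m.
C/C_peak = exp(−Δx²/(2σ²)) = 0.60 ⇒ Δx = σ·√(−2 ln 0.60) = 2.937 × 1.011 = 2.969 m.
Width = 2Δx = 5.94 m.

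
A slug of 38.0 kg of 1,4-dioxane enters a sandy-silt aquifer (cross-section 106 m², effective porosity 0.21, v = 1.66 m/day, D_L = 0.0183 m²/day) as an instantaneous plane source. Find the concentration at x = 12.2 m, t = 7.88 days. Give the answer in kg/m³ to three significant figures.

For an instantaneous plane source, C(x,t) = M/(n_e·A·√(4πDt)) · exp(−(x−vt)²/(4Dt)), with n_e·A the pore (flow) area.
Plume center vt = 1.66 × 7.88 = 13.0808 m, so the well at 12.2 m is 0.8808 m upgradient of the peak.
√(4πDt) = 1.346 m, giving peak height M/(n_e·A·√(4πDt)) = 38.0/(0.21 × 106 × 1.346) = 1.268 kg/m³.
(x−vt)²/(4Dt) = (-0.8808)²/(4 × 0.0183 × 7.88) = 1.345; exp(−1.345) = 0.2605.
C = 1.268 × 0.2605 = 0.330 kg/m³.

0.330 kg/m³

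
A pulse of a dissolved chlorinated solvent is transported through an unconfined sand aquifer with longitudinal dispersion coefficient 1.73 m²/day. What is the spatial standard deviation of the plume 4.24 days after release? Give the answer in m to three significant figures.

3.83 m

Dispersive spreading gives a Gaussian with σ² = 2Dt; advection only shifts the center.
σ = √(2 × 1.73 × 4.24) = 3.83 m.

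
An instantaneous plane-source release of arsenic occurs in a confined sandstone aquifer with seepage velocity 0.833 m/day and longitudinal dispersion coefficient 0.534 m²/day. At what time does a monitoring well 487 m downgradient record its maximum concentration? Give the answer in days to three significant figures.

584 days

For the 1D instantaneous-source solution, setting ∂C/∂t = 0 at fixed x gives v²t² + 2Dt − x² = 0, so t = (√(D² + v²x²) − D)/v².
√(D² + v²x²) = √(0.534² + 0.833² × 487²) = 405.7; v² = 0.693889.
t = (405.7 − 0.534)/0.693889 = 584 days (vs. the pure-advection estimate x/v = 585 d).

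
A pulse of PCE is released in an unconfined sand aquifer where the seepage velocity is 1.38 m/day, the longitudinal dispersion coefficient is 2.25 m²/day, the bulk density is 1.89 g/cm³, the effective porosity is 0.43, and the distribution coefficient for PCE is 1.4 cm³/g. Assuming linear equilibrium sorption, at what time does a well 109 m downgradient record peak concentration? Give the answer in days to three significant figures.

557 days

Retardation factor R = 1 + ρ_b·K_d/n = 1 + 1.89 × 1.4/0.43 = 7.153.
Sorption retards both mechanisms: v_R = v/R = 0.1929 m/day, D_R = D/R = 0.3146 m²/day.
Peak time from v_R²t² + 2D_R t − x² = 0: t = (√(D_R² + v_R²x²) − D_R)/v_R².
√(D_R² + v_R²x²) = √(0.3146² + 0.1929² × 109²) = 21.03; v_R² = 0.03721.
t = (21.03 − 0.3146)/0.03721 = 557 days.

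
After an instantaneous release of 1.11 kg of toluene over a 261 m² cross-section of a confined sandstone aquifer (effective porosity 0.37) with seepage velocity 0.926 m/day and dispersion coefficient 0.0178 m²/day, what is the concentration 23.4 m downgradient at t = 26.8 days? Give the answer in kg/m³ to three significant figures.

0.00164 kg/m³

For an instantaneous plane source, C(x,t) = M/(n_e·A·√(4πDt)) · exp(−(x−vt)²/(4Dt)), with n_e·A the pore (flow) area.
Plume center vt = 0.926 × 26.8 = 24.8168 m, so the well at 23.4 m is 1.4168 m upgradient of the peak.
√(4πDt) = 2.448 m, giving peak height M/(n_e·A·√(4πDt)) = 1.11/(0.37 × 261 × 2.448) = 0.004695 kg/m³.
(x−vt)²/(4Dt) = (-1.4168)²/(4 × 0.0178 × 26.8) = 1.052; exp(−1.052) = 0.3492.
C = 0.004695 × 0.3492 = 0.00164 kg/m³.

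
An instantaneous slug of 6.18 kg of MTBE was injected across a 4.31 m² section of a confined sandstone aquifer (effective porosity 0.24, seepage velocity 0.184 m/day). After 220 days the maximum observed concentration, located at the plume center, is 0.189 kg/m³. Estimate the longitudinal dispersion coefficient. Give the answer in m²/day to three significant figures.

At the plume center C_max = M/(n_e·A·√(4πDt)), so D = M²/(4πt·(n_e·A·C_max)²).
n_e·A·C_max = 0.24 × 4.31 × 0.189 = 0.1955 kg/m.
D = 6.18²/(4π × 220 × 0.1955²) = 0.361 m²/day.

0.361 m²/day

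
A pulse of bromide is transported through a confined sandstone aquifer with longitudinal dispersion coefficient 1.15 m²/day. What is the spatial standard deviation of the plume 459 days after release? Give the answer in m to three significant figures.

Dispersive spreading gives a Gaussian with σ² = 2Dt; advection only shifts the center.
σ = √(2 × 1.15 × 459) = 32.5 m.

32.5 m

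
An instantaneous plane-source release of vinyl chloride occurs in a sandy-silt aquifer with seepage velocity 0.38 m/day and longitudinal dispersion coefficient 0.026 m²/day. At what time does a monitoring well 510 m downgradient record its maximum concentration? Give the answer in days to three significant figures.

For the 1D instantaneous-source solution, setting ∂C/∂t = 0 at fixed x gives v²t² + 2Dt − x² = 0, so t = (√(D² + v²x²) − D)/v².
√(D² + v²x²) = √(0.026² + 0.38² × 510²) = 193.8; v² = 0.1444.
t = (193.8 − 0.026)/0.1444 = 1340 days (vs. the pure-advection estimate x/v = 1340 d).

1340 days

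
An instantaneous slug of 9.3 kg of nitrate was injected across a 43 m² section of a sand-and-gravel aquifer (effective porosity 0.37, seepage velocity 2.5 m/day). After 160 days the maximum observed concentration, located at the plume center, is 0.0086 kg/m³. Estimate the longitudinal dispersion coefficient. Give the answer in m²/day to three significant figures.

2.30 m²/day

At the plume center C_max = M/(n_e·A·√(4πDt)), so D = M²/(4πt·(n_e·A·C_max)²).
n_e·A·C_max = 0.37 × 43 × 0.0086 = 0.1368 kg/m.
D = 9.3²/(4π × 160 × 0.1368²) = 2.30 m²/day.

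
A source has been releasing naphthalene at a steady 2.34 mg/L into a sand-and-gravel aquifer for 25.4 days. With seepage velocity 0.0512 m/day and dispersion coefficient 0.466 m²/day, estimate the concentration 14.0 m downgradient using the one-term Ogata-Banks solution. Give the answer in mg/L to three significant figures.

0.0106 mg/L

For a continuous step input, C/C₀ ≈ ½·erfc((x−vt)/(2√(Dt))).
vt = 0.0512 × 25.4 = 1.30048 m and 2√(Dt) = 2√(0.466 × 25.4) = 6.881 m.
Argument (x−vt)/(2√(Dt)) = (14.0 − 1.30048)/6.881 = 1.846; ½·erfc(1.846) = 0.004519.
C = 2.34 × 0.004519 = 0.0106 mg/L.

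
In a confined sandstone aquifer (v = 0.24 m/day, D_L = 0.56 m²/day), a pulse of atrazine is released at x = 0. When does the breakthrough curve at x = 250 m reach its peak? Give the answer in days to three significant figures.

For the 1D instantaneous-source solution, setting ∂C/∂t = 0 at fixed x gives v²t² + 2Dt − x² = 0, so t = (√(D² + v²x²) − D)/v².
√(D² + v²x²) = √(0.56² + 0.24² × 250²) = 60.00; v² = 0.0576.
t = (60.00 − 0.56)/0.0576 = 1030 days (vs. the pure-advection estimate x/v = 1040 d).

1030 days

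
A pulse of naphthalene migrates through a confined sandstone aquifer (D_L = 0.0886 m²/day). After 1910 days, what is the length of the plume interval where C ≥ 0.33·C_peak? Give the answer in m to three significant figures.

54.8 m

The plume is Gaussian with σ = √(2Dt) = √(2 × 0.0886 × 1910) = 18.40 m.
C/C_peak = exp(−Δx²/(2σ²)) = 0.33 ⇒ Δx = σ·√(−2 ln 0.33) = 18.40 × 1.489 = 27.40 m.
Width = 2Δx = 54.8 m.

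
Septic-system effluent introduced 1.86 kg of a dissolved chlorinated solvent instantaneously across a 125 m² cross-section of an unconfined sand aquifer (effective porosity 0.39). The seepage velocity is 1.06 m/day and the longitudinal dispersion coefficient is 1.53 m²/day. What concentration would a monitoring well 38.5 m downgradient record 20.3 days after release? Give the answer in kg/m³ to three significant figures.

For an instantaneous plane source, C(x,t) = M/(n_e·A·√(4πDt)) · exp(−(x−vt)²/(4Dt)), with n_e·A the pore (flow) area.
Plume center vt = 1.06 × 20.3 = 21.518 m, so the well at 38.5 m is 16.982 m downgradient of the peak.
√(4πDt) = 19.76 m, giving peak height M/(n_e·A·√(4πDt)) = 1.86/(0.39 × 125 × 19.76) = 0.001931 kg/m³.
(x−vt)²/(4Dt) = (16.982)²/(4 × 1.53 × 20.3) = 2.321; exp(−2.321) = 0.09818.
C = 0.001931 × 0.09818 = 0.000190 kg/m³.

0.000190 kg/m³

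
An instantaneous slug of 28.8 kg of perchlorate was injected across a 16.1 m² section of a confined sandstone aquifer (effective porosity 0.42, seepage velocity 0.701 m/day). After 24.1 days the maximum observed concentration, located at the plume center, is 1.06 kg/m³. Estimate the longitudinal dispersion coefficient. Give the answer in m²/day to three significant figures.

0.0533 m²/day

At the plume center C_max = M/(n_e·A·√(4πDt)), so D = M²/(4πt·(n_e·A·C_max)²).
n_e·A·C_max = 0.42 × 16.1 × 1.06 = 7.168 kg/m.
D = 28.8²/(4π × 24.1 × 7.168²) = 0.0533 m²/day.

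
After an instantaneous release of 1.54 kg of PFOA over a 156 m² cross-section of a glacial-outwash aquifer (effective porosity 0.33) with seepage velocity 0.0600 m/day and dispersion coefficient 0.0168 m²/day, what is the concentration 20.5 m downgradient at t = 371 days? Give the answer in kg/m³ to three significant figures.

For an instantaneous plane source, C(x,t) = M/(n_e·A·√(4πDt)) · exp(−(x−vt)²/(4Dt)), with n_e·A the pore (flow) area.
Plume center vt = 0.0600 × 371 = 22.26 m, so the well at 20.5 m is 1.76 m upgradient of the peak.
√(4πDt) = 8.850 m, giving peak height M/(n_e·A·√(4πDt)) = 1.54/(0.33 × 156 × 8.850) = 0.003380 kg/m³.
(x−vt)²/(4Dt) = (-1.76)²/(4 × 0.0168 × 371) = 0.1242; exp(−0.1242) = 0.8832.
C = 0.003380 × 0.8832 = 0.00299 kg/m³.

0.00299 kg/m³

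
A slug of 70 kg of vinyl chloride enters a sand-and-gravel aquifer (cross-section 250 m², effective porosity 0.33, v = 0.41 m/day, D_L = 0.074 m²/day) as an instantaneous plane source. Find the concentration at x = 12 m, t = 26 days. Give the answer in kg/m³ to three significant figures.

For an instantaneous plane source, C(x,t) = M/(n_e·A·√(4πDt)) · exp(−(x−vt)²/(4Dt)), with n_e·A the pore (flow) area.
Plume center vt = 0.41 × 26 = 10.66 m, so the well at 12 m is 1.34 m downgradient of the peak.
√(4πDt) = 4.917 m, giving peak height M/(n_e·A·√(4πDt)) = 70/(0.33 × 250 × 4.917) = 0.1726 kg/m³.
(x−vt)²/(4Dt) = (1.34)²/(4 × 0.074 × 26) = 0.2333; exp(−0.2333) = 0.7919.
C = 0.1726 × 0.7919 = 0.137 kg/m³.

0.137 kg/m³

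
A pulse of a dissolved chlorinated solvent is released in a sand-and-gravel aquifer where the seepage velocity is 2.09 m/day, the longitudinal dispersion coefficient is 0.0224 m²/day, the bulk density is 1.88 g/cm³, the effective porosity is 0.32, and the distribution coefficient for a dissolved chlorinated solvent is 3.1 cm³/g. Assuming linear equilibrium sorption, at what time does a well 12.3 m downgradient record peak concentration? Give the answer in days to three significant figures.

113 days

Retardation factor R = 1 + ρ_b·K_d/n = 1 + 1.88 × 3.1/0.32 = 19.21.
Sorption retards both mechanisms: v_R = v/R = 0.1088 m/day, D_R = D/R = 0.001166 m²/day.
Peak time from v_R²t² + 2D_R t − x² = 0: t = (√(D_R² + v_R²x²) − D_R)/v_R².
√(D_R² + v_R²x²) = √(0.001166² + 0.1088² × 12.3²) = 1.338; v_R² = 0.01184.
t = (1.338 − 0.001166)/0.01184 = 113 days.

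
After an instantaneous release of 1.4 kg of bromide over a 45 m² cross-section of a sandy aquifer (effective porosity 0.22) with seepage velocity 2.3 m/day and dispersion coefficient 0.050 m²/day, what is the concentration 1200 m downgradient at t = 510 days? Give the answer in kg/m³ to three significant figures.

For an instantaneous plane source, C(x,t) = M/(n_e·A·√(4πDt)) · exp(−(x−vt)²/(4Dt)), with n_e·A the pore (flow) area.
Plume center vt = 2.3 × 510 = 1173 m, so the well at 1200 m is 27 m downgradient of the peak.
√(4πDt) = 17.90 m, giving peak height M/(n_e·A·√(4πDt)) = 1.4/(0.22 × 45 × 17.90) = 0.007900 kg/m³.
(x−vt)²/(4Dt) = (27)²/(4 × 0.050 × 510) = 7.147; exp(−7.147) = 0.0007872.
C = 0.007900 × 0.0007872 = 6.22e-06 kg/m³.

6.22e-06 kg/m³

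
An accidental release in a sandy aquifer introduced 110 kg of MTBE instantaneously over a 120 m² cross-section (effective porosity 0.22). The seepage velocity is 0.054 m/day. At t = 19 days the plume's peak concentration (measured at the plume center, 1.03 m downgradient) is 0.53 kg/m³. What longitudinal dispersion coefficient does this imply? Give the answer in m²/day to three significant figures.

At the plume center C_max = M/(n_e·A·√(4πDt)), so D = M²/(4πt·(n_e·A·C_max)²).
n_e·A·C_max = 0.22 × 120 × 0.53 = 13.99 kg/m.
D = 110²/(4π × 19 × 13.99²) = 0.259 m²/day.

0.259 m²/day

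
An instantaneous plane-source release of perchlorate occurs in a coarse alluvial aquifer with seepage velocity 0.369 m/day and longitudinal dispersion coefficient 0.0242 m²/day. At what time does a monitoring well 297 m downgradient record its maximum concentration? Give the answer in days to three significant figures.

For the 1D instantaneous-source solution, setting ∂C/∂t = 0 at fixed x gives v²t² + 2Dt − x² = 0, so t = (√(D² + v²x²) − D)/v².
√(D² + v²x²) = √(0.0242² + 0.369² × 297²) = 109.6; v² = 0.136161.
t = (109.6 − 0.0242)/0.136161 = 805 days (vs. the pure-advection estimate x/v = 805 d).

805 days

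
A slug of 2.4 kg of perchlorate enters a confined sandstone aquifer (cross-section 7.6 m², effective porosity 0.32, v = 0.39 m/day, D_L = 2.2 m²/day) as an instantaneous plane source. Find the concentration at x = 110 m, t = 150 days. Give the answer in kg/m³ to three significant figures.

0.00205 kg/m³

For an instantaneous plane source, C(x,t) = M/(n_e·A·√(4πDt)) · exp(−(x−vt)²/(4Dt)), with n_e·A the pore (flow) area.
Plume center vt = 0.39 × 150 = 58.5 m, so the well at 110 m is 51.5 m downgradient of the peak.
√(4πDt) = 64.40 m, giving peak height M/(n_e·A·√(4πDt)) = 2.4/(0.32 × 7.6 × 64.40) = 0.01532 kg/m³.
(x−vt)²/(4Dt) = (51.5)²/(4 × 2.2 × 150) = 2.009; exp(−2.009) = 0.1341.
C = 0.01532 × 0.1341 = 0.00205 kg/m³.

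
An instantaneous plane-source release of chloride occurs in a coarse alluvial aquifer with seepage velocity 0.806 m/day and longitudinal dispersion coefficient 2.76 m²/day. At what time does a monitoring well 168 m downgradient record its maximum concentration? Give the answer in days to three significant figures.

For the 1D instantaneous-source solution, setting ∂C/∂t = 0 at fixed x gives v²t² + 2Dt − x² = 0, so t = (√(D² + v²x²) − D)/v².
√(D² + v²x²) = √(2.76² + 0.806² × 168²) = 135.4; v² = 0.649636.
t = (135.4 − 2.76)/0.649636 = 204 days (vs. the pure-advection estimate x/v = 208 d).

204 days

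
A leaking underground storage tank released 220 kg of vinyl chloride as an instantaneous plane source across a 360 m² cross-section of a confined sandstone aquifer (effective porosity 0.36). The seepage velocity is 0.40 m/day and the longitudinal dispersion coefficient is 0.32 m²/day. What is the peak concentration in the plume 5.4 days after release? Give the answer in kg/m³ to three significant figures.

0.364 kg/m³

The peak of an instantaneous 1D plume sits at x = vt; there the Gaussian factor is 1 and C_max = M/(n_e·A·√(4πDt)), where n_e·A is the pore area the mass is dissolved in.
√(4πDt) = √(4π × 0.32 × 5.4) = 4.660 m, so C_max = 220/(0.36 × 360 × 4.660) = 0.364 kg/m³.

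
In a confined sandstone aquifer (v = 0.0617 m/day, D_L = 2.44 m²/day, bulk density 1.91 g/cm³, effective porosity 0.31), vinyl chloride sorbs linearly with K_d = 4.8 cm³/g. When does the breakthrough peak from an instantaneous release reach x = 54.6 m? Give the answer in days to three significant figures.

Retardation factor R = 1 + ρ_b·K_d/n = 1 + 1.91 × 4.8/0.31 = 30.57.
Sorption retards both mechanisms: v_R = v/R = 0.002018 m/day, D_R = D/R = 0.07982 m²/day.
Peak time from v_R²t² + 2D_R t − x² = 0: t = (√(D_R² + v_R²x²) − D_R)/v_R².
√(D_R² + v_R²x²) = √(0.07982² + 0.002018² × 54.6²) = 0.1361; v_R² = 4.072e-06.
t = (0.1361 − 0.07982)/4.072e-06 = 13800 days.

13800 days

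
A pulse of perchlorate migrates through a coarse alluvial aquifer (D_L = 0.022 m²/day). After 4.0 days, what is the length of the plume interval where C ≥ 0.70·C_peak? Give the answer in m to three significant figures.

0.709 m

The plume is Gaussian with σ = √(2Dt) = √(2 × 0.022 × 4.0) = 0.4195 m.
C/C_peak = exp(−Δx²/(2σ²)) = 0.70 ⇒ Δx = σ·√(−2 ln 0.70) = 0.4195 × 0.8446 = 0.3543 m.
Width = 2Δx = 0.709 m.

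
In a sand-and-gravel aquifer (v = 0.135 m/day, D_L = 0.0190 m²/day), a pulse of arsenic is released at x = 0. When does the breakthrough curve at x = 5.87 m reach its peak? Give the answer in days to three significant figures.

42.5 days

For the 1D instantaneous-source solution, setting ∂C/∂t = 0 at fixed x gives v²t² + 2Dt − x² = 0, so t = (√(D² + v²x²) − D)/v².
√(D² + v²x²) = √(0.0190² + 0.135² × 5.87²) = 0.7927; v² = 0.018225.
t = (0.7927 − 0.0190)/0.018225 = 42.5 days (vs. the pure-advection estimate x/v = 43.5 d).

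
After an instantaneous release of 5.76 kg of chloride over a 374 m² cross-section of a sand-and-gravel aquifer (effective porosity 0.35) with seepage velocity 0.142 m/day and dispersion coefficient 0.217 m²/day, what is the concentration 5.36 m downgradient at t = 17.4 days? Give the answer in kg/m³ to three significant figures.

0.00368 kg/m³

For an instantaneous plane source, C(x,t) = M/(n_e·A·√(4πDt)) · exp(−(x−vt)²/(4Dt)), with n_e·A the pore (flow) area.
Plume center vt = 0.142 × 17.4 = 2.4708 m, so the well at 5.36 m is 2.8892 m downgradient of the peak.
√(4πDt) = 6.888 m, giving peak height M/(n_e·A·√(4πDt)) = 5.76/(0.35 × 374 × 6.888) = 0.006388 kg/m³.
(x−vt)²/(4Dt) = (2.8892)²/(4 × 0.217 × 17.4) = 0.5527; exp(−0.5527) = 0.5754.
C = 0.006388 × 0.5754 = 0.00368 kg/m³.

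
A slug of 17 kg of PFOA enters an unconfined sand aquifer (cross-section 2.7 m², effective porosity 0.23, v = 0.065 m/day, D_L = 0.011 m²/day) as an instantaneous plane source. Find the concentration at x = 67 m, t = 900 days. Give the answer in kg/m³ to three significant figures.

For an instantaneous plane source, C(x,t) = M/(n_e·A·√(4πDt)) · exp(−(x−vt)²/(4Dt)), with n_e·A the pore (flow) area.
Plume center vt = 0.065 × 900 = 58.5 m, so the well at 67 m is 8.5 m downgradient of the peak.
√(4πDt) = 11.15 m, giving peak height M/(n_e·A·√(4πDt)) = 17/(0.23 × 2.7 × 11.15) = 2.455 kg/m³.
(x−vt)²/(4Dt) = (8.5)²/(4 × 0.011 × 900) = 1.824; exp(−1.824) = 0.1614.
C = 2.455 × 0.1614 = 0.396 kg/m³.

0.396 kg/m³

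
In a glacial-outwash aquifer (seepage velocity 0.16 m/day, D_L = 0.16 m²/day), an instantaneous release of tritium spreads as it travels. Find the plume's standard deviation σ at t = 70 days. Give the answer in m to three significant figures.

4.73 m

Dispersive spreading gives a Gaussian with σ² = 2Dt; advection only shifts the center.
σ = √(2 × 0.16 × 70) = 4.73 m.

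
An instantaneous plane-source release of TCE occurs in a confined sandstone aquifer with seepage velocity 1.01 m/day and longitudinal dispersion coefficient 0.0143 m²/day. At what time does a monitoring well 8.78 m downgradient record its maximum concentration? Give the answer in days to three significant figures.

8.68 days

For the 1D instantaneous-source solution, setting ∂C/∂t = 0 at fixed x gives v²t² + 2Dt − x² = 0, so t = (√(D² + v²x²) − D)/v².
√(D² + v²x²) = √(0.0143² + 1.01² × 8.78²) = 8.868; v² = 1.0201.
t = (8.868 − 0.0143)/1.0201 = 8.68 days (vs. the pure-advection estimate x/v = 8.69 d).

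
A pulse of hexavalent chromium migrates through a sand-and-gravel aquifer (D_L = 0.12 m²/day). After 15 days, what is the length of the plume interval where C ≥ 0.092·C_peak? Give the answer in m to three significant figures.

The plume is Gaussian with σ = √(2Dt) = √(2 × 0.12 × 15) = 1.897 m.
C/C_peak = exp(−Δx²/(2σ²)) = 0.092 ⇒ Δx = σ·√(−2 ln 0.092) = 1.897 × 2.184 = 4.143 m.
Width = 2Δx = 8.29 m.

8.29 m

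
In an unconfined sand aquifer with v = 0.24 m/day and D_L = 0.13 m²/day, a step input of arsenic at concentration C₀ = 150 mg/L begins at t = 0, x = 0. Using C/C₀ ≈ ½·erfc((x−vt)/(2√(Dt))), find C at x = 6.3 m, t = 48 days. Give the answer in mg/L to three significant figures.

For a continuous step input, C/C₀ ≈ ½·erfc((x−vt)/(2√(Dt))).
vt = 0.24 × 48 = 11.52 m and 2√(Dt) = 2√(0.13 × 48) = 4.996 m.
Argument (x−vt)/(2√(Dt)) = (6.3 − 11.52)/4.996 = -1.045; ½·erfc(-1.045) = 0.9303.
C = 150 × 0.9303 = 140 mg/L.

140 mg/L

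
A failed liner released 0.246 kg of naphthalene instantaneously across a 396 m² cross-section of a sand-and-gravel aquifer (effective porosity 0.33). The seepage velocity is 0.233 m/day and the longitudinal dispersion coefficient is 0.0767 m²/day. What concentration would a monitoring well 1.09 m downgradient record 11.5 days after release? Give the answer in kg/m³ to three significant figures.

For an instantaneous plane source, C(x,t) = M/(n_e·A·√(4πDt)) · exp(−(x−vt)²/(4Dt)), with n_e·A the pore (flow) area.
Plume center vt = 0.233 × 11.5 = 2.6795 m, so the well at 1.09 m is 1.5895 m upgradient of the peak.
√(4πDt) = 3.329 m, giving peak height M/(n_e·A·√(4πDt)) = 0.246/(0.33 × 396 × 3.329) = 0.0005655 kg/m³.
(x−vt)²/(4Dt) = (-1.5895)²/(4 × 0.0767 × 11.5) = 0.7161; exp(−0.7161) = 0.4887.
C = 0.0005655 × 0.4887 = 0.000276 kg/m³.

0.000276 kg/m³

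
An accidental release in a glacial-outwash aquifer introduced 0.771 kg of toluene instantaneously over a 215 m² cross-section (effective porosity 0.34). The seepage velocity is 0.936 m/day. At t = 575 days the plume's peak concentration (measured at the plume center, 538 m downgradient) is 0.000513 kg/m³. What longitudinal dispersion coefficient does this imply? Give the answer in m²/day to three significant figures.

0.0585 m²/day

At the plume center C_max = M/(n_e·A·√(4πDt)), so D = M²/(4πt·(n_e·A·C_max)²).
n_e·A·C_max = 0.34 × 215 × 0.000513 = 0.03750 kg/m.
D = 0.771²/(4π × 575 × 0.03750²) = 0.0585 m²/day.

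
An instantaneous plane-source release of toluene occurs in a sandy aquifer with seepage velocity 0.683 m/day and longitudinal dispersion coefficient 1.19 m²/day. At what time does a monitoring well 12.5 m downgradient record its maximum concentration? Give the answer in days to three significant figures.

15.9 days

For the 1D instantaneous-source solution, setting ∂C/∂t = 0 at fixed x gives v²t² + 2Dt − x² = 0, so t = (√(D² + v²x²) − D)/v².
√(D² + v²x²) = √(1.19² + 0.683² × 12.5²) = 8.620; v² = 0.466489.
t = (8.620 − 1.19)/0.466489 = 15.9 days (vs. the pure-advection estimate x/v = 18.3 d).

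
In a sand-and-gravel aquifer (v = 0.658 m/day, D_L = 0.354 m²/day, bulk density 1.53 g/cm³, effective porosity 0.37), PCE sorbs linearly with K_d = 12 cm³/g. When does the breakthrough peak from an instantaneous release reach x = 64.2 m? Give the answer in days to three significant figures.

4900 days

Retardation factor R = 1 + ρ_b·K_d/n = 1 + 1.53 × 12/0.37 = 50.62.
Sorption retards both mechanisms: v_R = v/R = 0.01300 m/day, D_R = D/R = 0.006993 m²/day.
Peak time from v_R²t² + 2D_R t − x² = 0: t = (√(D_R² + v_R²x²) − D_R)/v_R².
√(D_R² + v_R²x²) = √(0.006993² + 0.01300² × 64.2²) = 0.8346; v_R² = 0.0001690.
t = (0.8346 − 0.006993)/0.0001690 = 4900 days.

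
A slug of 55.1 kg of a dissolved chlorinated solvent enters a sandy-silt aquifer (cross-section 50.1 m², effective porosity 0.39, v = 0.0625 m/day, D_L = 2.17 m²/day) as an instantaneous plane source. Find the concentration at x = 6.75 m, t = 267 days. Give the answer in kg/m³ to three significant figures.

0.0317 kg/m³

For an instantaneous plane source, C(x,t) = M/(n_e·A·√(4πDt)) · exp(−(x−vt)²/(4Dt)), with n_e·A the pore (flow) area.
Plume center vt = 0.0625 × 267 = 16.6875 m, so the well at 6.75 m is 9.9375 m upgradient of the peak.
√(4πDt) = 85.33 m, giving peak height M/(n_e·A·√(4πDt)) = 55.1/(0.39 × 50.1 × 85.33) = 0.03305 kg/m³.
(x−vt)²/(4Dt) = (-9.9375)²/(4 × 2.17 × 267) = 0.04261; exp(−0.04261) = 0.9583.
C = 0.03305 × 0.9583 = 0.0317 kg/m³.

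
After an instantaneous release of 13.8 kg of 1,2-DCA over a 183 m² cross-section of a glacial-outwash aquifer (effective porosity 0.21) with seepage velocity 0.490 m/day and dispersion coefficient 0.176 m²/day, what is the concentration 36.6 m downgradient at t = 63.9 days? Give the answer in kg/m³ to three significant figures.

0.0162 kg/m³

For an instantaneous plane source, C(x,t) = M/(n_e·A·√(4πDt)) · exp(−(x−vt)²/(4Dt)), with n_e·A the pore (flow) area.
Plume center vt = 0.490 × 63.9 = 31.311 m, so the well at 36.6 m is 5.289 m downgradient of the peak.
√(4πDt) = 11.89 m, giving peak height M/(n_e·A·√(4πDt)) = 13.8/(0.21 × 183 × 11.89) = 0.03020 kg/m³.
(x−vt)²/(4Dt) = (5.289)²/(4 × 0.176 × 63.9) = 0.6218; exp(−0.6218) = 0.5370.
C = 0.03020 × 0.5370 = 0.0162 kg/m³.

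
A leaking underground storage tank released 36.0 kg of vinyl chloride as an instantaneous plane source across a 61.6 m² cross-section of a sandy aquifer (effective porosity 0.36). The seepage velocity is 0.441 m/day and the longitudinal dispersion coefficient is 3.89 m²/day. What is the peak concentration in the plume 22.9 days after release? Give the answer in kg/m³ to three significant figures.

The peak of an instantaneous 1D plume sits at x = vt; there the Gaussian factor is 1 and C_max = M/(n_e·A·√(4πDt)), where n_e·A is the pore area the mass is dissolved in.
√(4πDt) = √(4π × 3.89 × 22.9) = 33.46 m, so C_max = 36.0/(0.36 × 61.6 × 33.46) = 0.0485 kg/m³.

0.0485 kg/m³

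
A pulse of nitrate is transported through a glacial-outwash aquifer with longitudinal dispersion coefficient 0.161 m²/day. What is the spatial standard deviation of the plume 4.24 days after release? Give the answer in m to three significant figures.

Dispersive spreading gives a Gaussian with σ² = 2Dt; advection only shifts the center.
σ = √(2 × 0.161 × 4.24) = 1.17 m.

1.17 m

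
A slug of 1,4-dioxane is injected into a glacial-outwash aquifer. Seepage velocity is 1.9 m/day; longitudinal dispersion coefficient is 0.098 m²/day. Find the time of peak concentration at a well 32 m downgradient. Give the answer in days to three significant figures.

For the 1D instantaneous-source solution, setting ∂C/∂t = 0 at fixed x gives v²t² + 2Dt − x² = 0, so t = (√(D² + v²x²) − D)/v².
√(D² + v²x²) = √(0.098² + 1.9² × 32²) = 60.80; v² = 3.61.
t = (60.80 − 0.098)/3.61 = 16.8 days (vs. the pure-advection estimate x/v = 16.8 d).

16.8 days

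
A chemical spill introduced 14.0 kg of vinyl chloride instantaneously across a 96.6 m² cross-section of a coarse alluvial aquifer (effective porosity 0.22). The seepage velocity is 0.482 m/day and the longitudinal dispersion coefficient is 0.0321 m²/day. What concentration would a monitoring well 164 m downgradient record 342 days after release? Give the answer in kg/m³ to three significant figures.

0.0552 kg/m³

For an instantaneous plane source, C(x,t) = M/(n_e·A·√(4πDt)) · exp(−(x−vt)²/(4Dt)), with n_e·A the pore (flow) area.
Plume center vt = 0.482 × 342 = 164.844 m, so the well at 164 m is 0.844 m upgradient of the peak.
√(4πDt) = 11.75 m, giving peak height M/(n_e·A·√(4πDt)) = 14.0/(0.22 × 96.6 × 11.75) = 0.05606 kg/m³.
(x−vt)²/(4Dt) = (-0.844)²/(4 × 0.0321 × 342) = 0.01622; exp(−0.01622) = 0.9839.
C = 0.05606 × 0.9839 = 0.0552 kg/m³.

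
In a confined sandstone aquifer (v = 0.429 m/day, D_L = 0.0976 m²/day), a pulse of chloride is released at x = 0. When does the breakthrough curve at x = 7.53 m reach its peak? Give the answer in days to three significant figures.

17.0 days

For the 1D instantaneous-source solution, setting ∂C/∂t = 0 at fixed x gives v²t² + 2Dt − x² = 0, so t = (√(D² + v²x²) − D)/v².
√(D² + v²x²) = √(0.0976² + 0.429² × 7.53²) = 3.232; v² = 0.184041.
t = (3.232 − 0.0976)/0.184041 = 17.0 days (vs. the pure-advection estimate x/v = 17.6 d).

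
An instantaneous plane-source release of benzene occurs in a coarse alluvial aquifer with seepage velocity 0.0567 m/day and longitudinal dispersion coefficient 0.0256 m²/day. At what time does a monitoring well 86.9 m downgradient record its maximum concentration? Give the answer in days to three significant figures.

For the 1D instantaneous-source solution, setting ∂C/∂t = 0 at fixed x gives v²t² + 2Dt − x² = 0, so t = (√(D² + v²x²) − D)/v².
√(D² + v²x²) = √(0.0256² + 0.0567² × 86.9²) = 4.927; v² = 0.00321489.
t = (4.927 − 0.0256)/0.00321489 = 1520 days (vs. the pure-advection estimate x/v = 1530 d).

1520 days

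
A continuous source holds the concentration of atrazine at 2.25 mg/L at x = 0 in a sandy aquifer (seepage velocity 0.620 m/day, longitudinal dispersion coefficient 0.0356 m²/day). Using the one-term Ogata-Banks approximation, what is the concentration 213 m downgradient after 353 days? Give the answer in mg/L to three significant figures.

For a continuous step input, C/C₀ ≈ ½·erfc((x−vt)/(2√(Dt))).
vt = 0.620 × 353 = 218.86 m and 2√(Dt) = 2√(0.0356 × 353) = 7.090 m.
Argument (x−vt)/(2√(Dt)) = (213 − 218.86)/7.090 = -0.8265; ½·erfc(-0.8265) = 0.8788.
C = 2.25 × 0.8788 = 1.98 mg/L.

1.98 mg/L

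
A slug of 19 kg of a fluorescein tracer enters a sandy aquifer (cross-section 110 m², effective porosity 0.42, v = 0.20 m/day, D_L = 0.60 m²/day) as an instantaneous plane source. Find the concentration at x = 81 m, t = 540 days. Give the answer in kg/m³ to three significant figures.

0.00367 kg/m³

For an instantaneous plane source, C(x,t) = M/(n_e·A·√(4πDt)) · exp(−(x−vt)²/(4Dt)), with n_e·A the pore (flow) area.
Plume center vt = 0.20 × 540 = 108 m, so the well at 81 m is 27 m upgradient of the peak.
√(4πDt) = 63.81 m, giving peak height M/(n_e·A·√(4πDt)) = 19/(0.42 × 110 × 63.81) = 0.006445 kg/m³.
(x−vt)²/(4Dt) = (-27)²/(4 × 0.60 × 540) = 0.5625; exp(−0.5625) = 0.5698.
C = 0.006445 × 0.5698 = 0.00367 kg/m³.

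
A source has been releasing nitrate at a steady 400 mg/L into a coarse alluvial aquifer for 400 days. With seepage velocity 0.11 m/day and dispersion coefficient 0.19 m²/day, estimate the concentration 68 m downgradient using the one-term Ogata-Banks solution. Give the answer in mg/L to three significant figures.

For a continuous step input, C/C₀ ≈ ½·erfc((x−vt)/(2√(Dt))).
vt = 0.11 × 400 = 44 m and 2√(Dt) = 2√(0.19 × 400) = 17.44 m.
Argument (x−vt)/(2√(Dt)) = (68 − 44)/17.44 = 1.376; ½·erfc(1.376) = 0.02583.
C = 400 × 0.02583 = 10.3 mg/L.

10.3 mg/L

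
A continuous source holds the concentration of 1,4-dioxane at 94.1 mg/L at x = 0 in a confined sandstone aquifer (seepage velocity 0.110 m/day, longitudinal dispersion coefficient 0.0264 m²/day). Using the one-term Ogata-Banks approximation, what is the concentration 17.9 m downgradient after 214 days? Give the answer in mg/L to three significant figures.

For a continuous step input, C/C₀ ≈ ½·erfc((x−vt)/(2√(Dt))).
vt = 0.110 × 214 = 23.54 m and 2√(Dt) = 2√(0.0264 × 214) = 4.754 m.
Argument (x−vt)/(2√(Dt)) = (17.9 − 23.54)/4.754 = -1.186; ½·erfc(-1.186) = 0.9533.
C = 94.1 × 0.9533 = 89.7 mg/L.

89.7 mg/L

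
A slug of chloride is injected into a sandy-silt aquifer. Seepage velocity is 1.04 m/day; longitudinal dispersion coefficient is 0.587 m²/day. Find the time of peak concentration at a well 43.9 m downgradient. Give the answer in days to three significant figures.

For the 1D instantaneous-source solution, setting ∂C/∂t = 0 at fixed x gives v²t² + 2Dt − x² = 0, so t = (√(D² + v²x²) − D)/v².
√(D² + v²x²) = √(0.587² + 1.04² × 43.9²) = 45.66; v² = 1.0816.
t = (45.66 − 0.587)/1.0816 = 41.7 days (vs. the pure-advection estimate x/v = 42.2 d).

41.7 days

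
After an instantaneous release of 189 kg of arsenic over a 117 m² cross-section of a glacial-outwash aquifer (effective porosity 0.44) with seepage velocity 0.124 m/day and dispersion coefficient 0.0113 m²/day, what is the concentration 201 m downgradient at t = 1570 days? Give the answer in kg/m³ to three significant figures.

0.140 kg/m³

For an instantaneous plane source, C(x,t) = M/(n_e·A·√(4πDt)) · exp(−(x−vt)²/(4Dt)), with n_e·A the pore (flow) area.
Plume center vt = 0.124 × 1570 = 194.68 m, so the well at 201 m is 6.32 m downgradient of the peak.
√(4πDt) = 14.93 m, giving peak height M/(n_e·A·√(4πDt)) = 189/(0.44 × 117 × 14.93) = 0.2459 kg/m³.
(x−vt)²/(4Dt) = (6.32)²/(4 × 0.0113 × 1570) = 0.5629; exp(−0.5629) = 0.5696.
C = 0.2459 × 0.5696 = 0.140 kg/m³.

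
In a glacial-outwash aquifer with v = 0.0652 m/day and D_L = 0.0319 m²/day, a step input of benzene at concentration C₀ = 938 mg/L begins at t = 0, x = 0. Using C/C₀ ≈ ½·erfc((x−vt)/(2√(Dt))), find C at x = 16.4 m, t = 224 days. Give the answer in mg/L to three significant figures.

For a continuous step input, C/C₀ ≈ ½·erfc((x−vt)/(2√(Dt))).
vt = 0.0652 × 224 = 14.6048 m and 2√(Dt) = 2√(0.0319 × 224) = 5.346 m.
Argument (x−vt)/(2√(Dt)) = (16.4 − 14.6048)/5.346 = 0.3358; ½·erfc(0.3358) = 0.3174.
C = 938 × 0.3174 = 298 mg/L.

298 mg/L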